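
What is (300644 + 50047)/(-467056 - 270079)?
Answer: -350691/737135 ≈ -0.47575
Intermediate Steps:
(300644 + 50047)/(-467056 - 270079) = 350691/(-737135) = 350691*(-1/737135) = -350691/737135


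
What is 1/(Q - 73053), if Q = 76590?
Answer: 1/3537 ≈ 0.00028273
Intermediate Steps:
1/(Q - 73053) = 1/(76590 - 73053) = 1/3537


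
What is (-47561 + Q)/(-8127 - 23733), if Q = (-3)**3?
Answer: 11897/7965 ≈ 1.4937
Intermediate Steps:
Q = -27
(-47561 + Q)/(-8127 - 23733) = (-47561 - 27)/(-8127 - 23733) = -47588/(-31860) = -47588*(-1/31860) = 11897/7965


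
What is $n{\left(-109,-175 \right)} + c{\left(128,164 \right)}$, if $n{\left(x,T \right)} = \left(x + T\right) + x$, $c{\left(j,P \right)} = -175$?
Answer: $-568$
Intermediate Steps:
$n{\left(x,T \right)} = T + 2 x$ ($n{\left(x,T \right)} = \left(T + x\right) + x = T + 2 x$)
$n{\left(-109,-175 \right)} + c{\left(128,164 \right)} = \left(-175 + 2 \left(-109\right)\right) - 175 = \left(-175 - 218\right) - 175 = -393 - 175 = -568$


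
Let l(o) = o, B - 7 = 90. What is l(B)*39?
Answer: 3783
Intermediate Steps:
B = 97 (B = 7 + 90 = 97)
l(B)*39 = 97*39 = 3783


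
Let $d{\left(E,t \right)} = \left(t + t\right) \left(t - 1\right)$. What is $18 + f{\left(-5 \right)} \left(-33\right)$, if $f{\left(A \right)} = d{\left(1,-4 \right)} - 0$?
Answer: $-1302$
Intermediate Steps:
$d{\left(E,t \right)} = 2 t \left(-1 + t\right)$
$f{\left(A \right)} = 40$ ($f{\left(A \right)} = 2 \left(-4\right) \left(-1 - 4\right) - 0 = 2 \left(-4\right) \left(-5\right) + 0 = 40 + 0 = 40$)
$18 + f{\left(-5 \right)} \left(-33\right) = 18 + 40 \left(-33\right) = 18 - 1320 = -1302$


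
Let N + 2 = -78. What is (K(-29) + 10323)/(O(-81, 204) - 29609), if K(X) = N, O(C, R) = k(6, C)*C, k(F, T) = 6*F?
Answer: -10243/32525 ≈ -0.31493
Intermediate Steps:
O(C, R) = 36*C (O(C, R) = (6*6)*C = 36*C)
N = -80 (N = -2 - 78 = -80)
K(X) = -80
(K(-29) + 10323)/(O(-81, 204) - 29609) = (-80 + 10323)/(36*(-81) - 29609) = 10243/(-2916 - 29609) = 10243/(-32525) = 10243*(-1/32525) = -10243/32525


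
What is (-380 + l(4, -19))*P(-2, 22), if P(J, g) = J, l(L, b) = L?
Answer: 752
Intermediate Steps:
(-380 + l(4, -19))*P(-2, 22) = (-380 + 4)*(-2) = -376*(-2) = 752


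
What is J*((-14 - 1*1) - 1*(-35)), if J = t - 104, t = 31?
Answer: -1460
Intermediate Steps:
J = -73 (J = 31 - 104 = -73)
J*((-14 - 1*1) - 1*(-35)) = -73*((-14 - 1*1) - 1*(-35)) = -73*((-14 - 1) + 35) = -73*(-15 + 35) = -73*20 = -1460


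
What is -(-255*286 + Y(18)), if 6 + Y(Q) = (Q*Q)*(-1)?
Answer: 73260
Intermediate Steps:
Y(Q) = -6 - Q² (Y(Q) = -6 + (Q*Q)*(-1) = -6 + Q²*(-1) = -6 - Q²)
-(-255*286 + Y(18)) = -(-255*286 + (-6 - 1*18²)) = -(-72930 + (-6 - 1*324)) = -(-72930 + (-6 - 324)) = -(-72930 - 330) = -1*(-73260) = 73260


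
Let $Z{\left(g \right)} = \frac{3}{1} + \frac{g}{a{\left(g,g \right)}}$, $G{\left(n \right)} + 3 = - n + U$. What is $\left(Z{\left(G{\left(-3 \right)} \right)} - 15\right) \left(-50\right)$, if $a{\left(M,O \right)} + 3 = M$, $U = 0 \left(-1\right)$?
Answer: $600$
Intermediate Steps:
$U = 0$
$a{\left(M,O \right)} = -3 + M$
$G{\left(n \right)} = -3 - n$ ($G{\left(n \right)} = -3 + \left(- n + 0\right) = -3 - n$)
$Z{\left(g \right)} = 3 + \frac{g}{-3 + g}$ ($Z{\left(g \right)} = \frac{3}{1} + \frac{g}{-3 + g} = 3 \cdot 1 + \frac{g}{-3 + g} = 3 + \frac{g}{-3 + g}$)
$\left(Z{\left(G{\left(-3 \right)} \right)} - 15\right) \left(-50\right) = \left(\frac{-9 + 4 \left(-3 - -3\right)}{-3 - 0} - 15\right) \left(-50\right) = \left(\frac{-9 + 4 \left(-3 + 3\right)}{-3 + \left(-3 + 3\right)} - 15\right) \left(-50\right) = \left(\frac{-9 + 4 \cdot 0}{-3 + 0} - 15\right) \left(-50\right) = \left(\frac{-9 + 0}{-3} - 15\right) \left(-50\right) = \left(\left(- \frac{1}{3}\right) \left(-9\right) - 15\right) \left(-50\right) = \left(3 - 15\right) \left(-50\right) = \left(-12\right) \left(-50\right) = 600$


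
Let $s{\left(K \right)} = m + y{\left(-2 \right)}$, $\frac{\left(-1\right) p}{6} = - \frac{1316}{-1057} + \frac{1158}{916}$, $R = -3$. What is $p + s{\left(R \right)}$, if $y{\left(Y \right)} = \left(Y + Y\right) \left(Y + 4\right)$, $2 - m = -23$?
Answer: $\frac{67244}{34579} \approx 1.9446$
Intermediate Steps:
$m = 25$ ($m = 2 - -23 = 2 + 23 = 25$)
$y{\left(Y \right)} = 2 Y \left(4 + Y\right)$
$p = - \frac{520599}{34579}$ ($p = - 6 \left(- \frac{1316}{-1057} + \frac{1158}{916}\right) = - 6 \left(\left(-1316\right) \left(- \frac{1}{1057}\right) + 1158 \cdot \frac{1}{916}\right) = - 6 \left(\frac{188}{151} + \frac{579}{458}\right) = \left(-6\right) \frac{173533}{69158} = - \frac{520599}{34579} \approx -15.055$)
$s{\left(K \right)} = 17$ ($s{\left(K \right)} = 25 + 2 \left(-2\right) \left(4 - 2\right) = 25 + 2 \left(-2\right) 2 = 25 - 8 = 17$)
$p + s{\left(R \right)} = - \frac{520599}{34579} + 17 = \frac{67244}{34579}$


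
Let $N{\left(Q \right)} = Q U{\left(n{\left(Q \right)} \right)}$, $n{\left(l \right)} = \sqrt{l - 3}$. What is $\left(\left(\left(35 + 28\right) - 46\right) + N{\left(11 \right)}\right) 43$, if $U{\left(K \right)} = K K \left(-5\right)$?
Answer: $-18189$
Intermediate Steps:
$n{\left(l \right)} = \sqrt{-3 + l}$
$U{\left(K \right)} = - 5 K^{2}$ ($U{\left(K \right)} = K^{2} \left(-5\right) = - 5 K^{2}$)
$N{\left(Q \right)} = Q \left(15 - 5 Q\right)$ ($N{\left(Q \right)} = Q \left(- 5 \left(\sqrt{-3 + Q}\right)^{2}\right) = Q \left(- 5 \left(-3 + Q\right)\right) = Q \left(15 - 5 Q\right)$)
$\left(\left(\left(35 + 28\right) - 46\right) + N{\left(11 \right)}\right) 43 = \left(\left(\left(35 + 28\right) - 46\right) + 5 \cdot 11 \left(3 - 11\right)\right) 43 = \left(\left(63 - 46\right) + 5 \cdot 11 \left(3 - 11\right)\right) 43 = \left(17 + 5 \cdot 11 \left(-8\right)\right) 43 = \left(17 - 440\right) 43 = \left(-423\right) 43 = -18189$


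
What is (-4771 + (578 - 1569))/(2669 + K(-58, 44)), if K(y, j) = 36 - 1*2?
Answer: -5762/2703 ≈ -2.1317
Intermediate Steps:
K(y, j) = 34 (K(y, j) = 36 - 2 = 34)
(-4771 + (578 - 1569))/(2669 + K(-58, 44)) = (-4771 + (578 - 1569))/(2669 + 34) = (-4771 - 991)/2703 = -5762*1/2703 = -5762/2703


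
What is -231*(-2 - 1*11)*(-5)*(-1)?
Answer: 15015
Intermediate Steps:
-231*(-2 - 1*11)*(-5)*(-1) = -231*(-2 - 11)*(-5)*(-1) = -231*(-13*(-5))*(-1) = -15015*(-1) = -231*(-65) = 15015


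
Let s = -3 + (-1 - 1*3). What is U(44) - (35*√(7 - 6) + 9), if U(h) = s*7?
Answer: -93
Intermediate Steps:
s = -7 (s = -3 + (-1 - 3) = -3 - 4 = -7)
U(h) = -49 (U(h) = -7*7 = -49)
U(44) - (35*√(7 - 6) + 9) = -49 - (35*√(7 - 6) + 9) = -49 - (35*√1 + 9) = -49 - (35*1 + 9) = -49 - (35 + 9) = -49 - 1*44 = -49 - 44 = -93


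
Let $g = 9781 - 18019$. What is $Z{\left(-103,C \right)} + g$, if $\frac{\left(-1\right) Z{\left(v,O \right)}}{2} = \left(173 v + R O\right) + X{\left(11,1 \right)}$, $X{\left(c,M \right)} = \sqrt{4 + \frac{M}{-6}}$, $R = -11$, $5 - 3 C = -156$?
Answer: $\frac{85742}{3} - \frac{\sqrt{138}}{3} \approx 28577.0$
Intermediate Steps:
$C = \frac{161}{3}$ ($C = \frac{5}{3} - -52 = \frac{5}{3} + 52 = \frac{161}{3} \approx 53.667$)
$X{\left(c,M \right)} = \sqrt{4 - \frac{M}{6}}$ ($X{\left(c,M \right)} = \sqrt{4 + M \left(- \frac{1}{6}\right)} = \sqrt{4 - \frac{M}{6}}$)
$Z{\left(v,O \right)} = - 346 v + 22 O - \frac{\sqrt{138}}{3}$ ($Z{\left(v,O \right)} = - 2 \left(\left(173 v - 11 O\right) + \frac{\sqrt{144 - 6}}{6}\right) = - 2 \left(\left(- 11 O + 173 v\right) + \frac{\sqrt{144 - 6}}{6}\right) = - 2 \left(\left(- 11 O + 173 v\right) + \frac{\sqrt{138}}{6}\right) = - 2 \left(- 11 O + 173 v + \frac{\sqrt{138}}{6}\right) = - 346 v + 22 O - \frac{\sqrt{138}}{3}$)
$g = -8238$ ($g = 9781 - 18019 = -8238$)
$Z{\left(-103,C \right)} + g = \left(\left(-346\right) \left(-103\right) + 22 \cdot \frac{161}{3} - \frac{\sqrt{138}}{3}\right) - 8238 = \left(35638 + \frac{3542}{3} - \frac{\sqrt{138}}{3}\right) - 8238 = \left(\frac{110456}{3} - \frac{\sqrt{138}}{3}\right) - 8238 = \frac{85742}{3} - \frac{\sqrt{138}}{3}$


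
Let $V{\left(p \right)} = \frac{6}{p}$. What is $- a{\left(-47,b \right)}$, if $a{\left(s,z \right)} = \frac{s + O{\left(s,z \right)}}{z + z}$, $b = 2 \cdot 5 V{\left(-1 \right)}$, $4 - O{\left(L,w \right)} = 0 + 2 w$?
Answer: $\frac{77}{120} \approx 0.64167$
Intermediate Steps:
$O{\left(L,w \right)} = 4 - 2 w$ ($O{\left(L,w \right)} = 4 - \left(0 + 2 w\right) = 4 - 2 w$)
$b = -60$ ($b = 2 \cdot 5 \frac{6}{-1} = 10 \cdot 6 \left(-1\right) = 10 \left(-6\right) = -60$)
$a{\left(s,z \right)} = \frac{4 + s - 2 z}{2 z}$ ($a{\left(s,z \right)} = \frac{s - \left(-4 + 2 z\right)}{z + z} = \frac{4 + s - 2 z}{2 z}$)
$- a{\left(-47,b \right)} = - \frac{2 + \frac{1}{2} \left(-47\right) - -60}{-60} = - \frac{\left(-1\right) \left(2 - \frac{47}{2} + 60\right)}{60} = - \frac{\left(-1\right) 77}{60 \cdot 2} = \left(-1\right) \left(- \frac{77}{120}\right) = \frac{77}{120}$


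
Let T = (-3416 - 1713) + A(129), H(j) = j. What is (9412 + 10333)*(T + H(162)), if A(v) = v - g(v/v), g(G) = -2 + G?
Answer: -95506565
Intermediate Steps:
A(v) = 1 + v (A(v) = v - (-2 + v/v) = v - (-2 + 1) = v - 1*(-1) = v + 1 = 1 + v)
T = -4999 (T = (-3416 - 1713) + (1 + 129) = -5129 + 130 = -4999)
(9412 + 10333)*(T + H(162)) = (9412 + 10333)*(-4999 + 162) = 19745*(-4837) = -95506565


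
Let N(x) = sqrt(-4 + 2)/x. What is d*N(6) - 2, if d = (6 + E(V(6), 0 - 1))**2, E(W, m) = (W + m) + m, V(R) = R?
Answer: -2 + 50*I*sqrt(2)/3 ≈ -2.0 + 23.57*I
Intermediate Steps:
E(W, m) = W + 2*m
d = 100 (d = (6 + (6 + 2*(0 - 1)))**2 = (6 + (6 + 2*(-1)))**2 = (6 + (6 - 2))**2 = (6 + 4)**2 = 10**2 = 100)
N(x) = I*sqrt(2)/x (N(x) = sqrt(-2)/x = (I*sqrt(2))/x = I*sqrt(2)/x)
d*N(6) - 2 = 100*(I*sqrt(2)/6) - 2 = 50*I*sqrt(2)/3 - 2 = -2 + 50*I*sqrt(2)/3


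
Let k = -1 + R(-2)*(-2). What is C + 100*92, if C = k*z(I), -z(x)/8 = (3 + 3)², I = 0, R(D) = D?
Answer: 8336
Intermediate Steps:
k = 3 (k = -1 - 2*(-2) = -1 + 4 = 3)
z(x) = -288 (z(x) = -8*(3 + 3)² = -8*6² = -8*36 = -288)
C = -864 (C = 3*(-288) = -864)
C + 100*92 = -864 + 100*92 = -864 + 9200 = 8336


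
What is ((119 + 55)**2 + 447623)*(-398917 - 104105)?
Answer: -240393710778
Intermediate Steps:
((119 + 55)**2 + 447623)*(-398917 - 104105) = (174**2 + 447623)*(-503022) = (30276 + 447623)*(-503022) = 477899*(-503022) = -240393710778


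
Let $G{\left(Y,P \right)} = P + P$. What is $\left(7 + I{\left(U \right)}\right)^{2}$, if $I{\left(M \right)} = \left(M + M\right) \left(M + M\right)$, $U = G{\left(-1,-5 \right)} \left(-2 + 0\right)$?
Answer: $2582449$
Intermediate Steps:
$G{\left(Y,P \right)} = 2 P$
$U = 20$ ($U = 2 \left(-5\right) \left(-2 + 0\right) = \left(-10\right) \left(-2\right) = 20$)
$I{\left(M \right)} = 4 M^{2}$ ($I{\left(M \right)} = 2 M 2 M = 4 M^{2}$)
$\left(7 + I{\left(U \right)}\right)^{2} = \left(7 + 4 \cdot 20^{2}\right)^{2} = \left(7 + 4 \cdot 400\right)^{2} = \left(7 + 1600\right)^{2} = 1607^{2} = 2582449$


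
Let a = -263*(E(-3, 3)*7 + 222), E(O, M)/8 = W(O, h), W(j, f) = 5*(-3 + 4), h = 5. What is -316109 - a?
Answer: -184083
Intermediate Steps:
W(j, f) = 5 (W(j, f) = 5*1 = 5)
E(O, M) = 40 (E(O, M) = 8*5 = 40)
a = -132026 (a = -263*(40*7 + 222) = -263*(280 + 222) = -263*502 = -132026)
-316109 - a = -316109 - 1*(-132026) = -316109 + 132026 = -184083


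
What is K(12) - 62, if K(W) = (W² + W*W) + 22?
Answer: 248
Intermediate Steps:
K(W) = 22 + 2*W² (K(W) = (W² + W²) + 22 = 2*W² + 22 = 22 + 2*W²)
K(12) - 62 = (22 + 2*12²) - 62 = (22 + 2*144) - 62 = (22 + 288) - 62 = 310 - 62 = 248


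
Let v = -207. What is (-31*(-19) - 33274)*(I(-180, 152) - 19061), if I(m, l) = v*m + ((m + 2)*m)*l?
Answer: -159773399115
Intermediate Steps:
I(m, l) = -207*m + l*m*(2 + m) (I(m, l) = -207*m + ((m + 2)*m)*l = -207*m + ((2 + m)*m)*l = -207*m + (m*(2 + m))*l = -207*m + l*m*(2 + m))
(-31*(-19) - 33274)*(I(-180, 152) - 19061) = (-31*(-19) - 33274)*(-180*(-207 + 2*152 + 152*(-180)) - 19061) = (589 - 33274)*(-180*(-207 + 304 - 27360) - 19061) = -32685*(-180*(-27263) - 19061) = -32685*(4907340 - 19061) = -32685*4888279 = -159773399115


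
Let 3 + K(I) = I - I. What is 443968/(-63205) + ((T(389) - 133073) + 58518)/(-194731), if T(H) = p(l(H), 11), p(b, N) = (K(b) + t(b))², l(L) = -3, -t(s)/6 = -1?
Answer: -81742652678/12307972855 ≈ -6.6414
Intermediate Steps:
t(s) = 6 (t(s) = -6*(-1) = 6)
K(I) = -3 (K(I) = -3 + (I - I) = -3 + 0 = -3)
p(b, N) = 9 (p(b, N) = (-3 + 6)² = 3² = 9)
T(H) = 9
443968/(-63205) + ((T(389) - 133073) + 58518)/(-194731) = 443968/(-63205) + ((9 - 133073) + 58518)/(-194731) = 443968*(-1/63205) + (-133064 + 58518)*(-1/194731) = -443968/63205 - 74546*(-1/194731) = -443968/63205 + 74546/194731 = -81742652678/12307972855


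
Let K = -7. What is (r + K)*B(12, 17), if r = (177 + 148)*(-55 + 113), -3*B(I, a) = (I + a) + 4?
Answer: -207273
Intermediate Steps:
B(I, a) = -4/3 - I/3 - a/3 (B(I, a) = -((I + a) + 4)/3 = -(4 + I + a)/3 = -4/3 - I/3 - a/3)
r = 18850 (r = 325*58 = 18850)
(r + K)*B(12, 17) = (18850 - 7)*(-4/3 - 1/3*12 - 1/3*17) = 18843*(-4/3 - 4 - 17/3) = 18843*(-11) = -207273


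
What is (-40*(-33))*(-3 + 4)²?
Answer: 1320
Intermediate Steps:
(-40*(-33))*(-3 + 4)² = 1320*1² = 1320*1 = 1320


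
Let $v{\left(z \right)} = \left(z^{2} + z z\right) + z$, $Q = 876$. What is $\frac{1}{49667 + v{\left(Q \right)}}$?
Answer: $\frac{1}{1585295} \approx 6.308 \cdot 10^{-7}$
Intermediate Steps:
$v{\left(z \right)} = z + 2 z^{2}$ ($v{\left(z \right)} = \left(z^{2} + z^{2}\right) + z = 2 z^{2} + z = z + 2 z^{2}$)
$\frac{1}{49667 + v{\left(Q \right)}} = \frac{1}{49667 + 876 \left(1 + 2 \cdot 876\right)} = \frac{1}{49667 + 876 \left(1 + 1752\right)} = \frac{1}{49667 + 876 \cdot 1753} = \frac{1}{49667 + 1535628} = \frac{1}{1585295}$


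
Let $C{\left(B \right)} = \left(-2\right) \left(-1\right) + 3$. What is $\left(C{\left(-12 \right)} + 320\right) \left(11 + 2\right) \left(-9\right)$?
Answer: $-38025$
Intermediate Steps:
$C{\left(B \right)} = 5$ ($C{\left(B \right)} = 2 + 3 = 5$)
$\left(C{\left(-12 \right)} + 320\right) \left(11 + 2\right) \left(-9\right) = \left(5 + 320\right) \left(11 + 2\right) \left(-9\right) = 325 \cdot 13 \left(-9\right) = 325 \left(-117\right) = -38025$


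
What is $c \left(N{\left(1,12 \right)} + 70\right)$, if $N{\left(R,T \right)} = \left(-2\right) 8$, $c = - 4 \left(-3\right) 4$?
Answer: $2592$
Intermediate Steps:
$c = 48$ ($c = - \left(-12\right) 4 = \left(-1\right) \left(-48\right) = 48$)
$N{\left(R,T \right)} = -16$
$c \left(N{\left(1,12 \right)} + 70\right) = 48 \left(-16 + 70\right) = 48 \cdot 54 = 2592$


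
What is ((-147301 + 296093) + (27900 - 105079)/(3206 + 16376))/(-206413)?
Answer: -2913567765/4041979366 ≈ -0.72083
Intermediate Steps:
((-147301 + 296093) + (27900 - 105079)/(3206 + 16376))/(-206413) = (148792 - 77179/19582)*(-1/206413) = (2913567765/19582)*(-1/206413) = -2913567765/4041979366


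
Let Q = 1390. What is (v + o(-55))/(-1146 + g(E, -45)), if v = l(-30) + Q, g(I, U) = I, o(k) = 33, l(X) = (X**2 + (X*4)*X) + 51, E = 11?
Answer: -5974/1135 ≈ -5.2634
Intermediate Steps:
l(X) = 51 + 5*X**2 (l(X) = (X**2 + (4*X)*X) + 51 = (X**2 + 4*X**2) + 51 = 5*X**2 + 51 = 51 + 5*X**2)
v = 5941 (v = (51 + 5*(-30)**2) + 1390 = (51 + 5*900) + 1390 = (51 + 4500) + 1390 = 4551 + 1390 = 5941)
(v + o(-55))/(-1146 + g(E, -45)) = (5941 + 33)/(-1146 + 11) = 5974/(-1135) = 5974*(-1/1135) = -5974/1135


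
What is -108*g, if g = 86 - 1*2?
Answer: -9072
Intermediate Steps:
g = 84 (g = 86 - 2 = 84)
-108*g = -108*84 = -9072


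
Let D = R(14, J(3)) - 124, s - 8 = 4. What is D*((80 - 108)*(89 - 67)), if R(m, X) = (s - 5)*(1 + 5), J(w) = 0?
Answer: 50512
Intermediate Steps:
s = 12 (s = 8 + 4 = 12)
R(m, X) = 42 (R(m, X) = (12 - 5)*(1 + 5) = 7*6 = 42)
D = -82 (D = 42 - 124 = -82)
D*((80 - 108)*(89 - 67)) = -82*(80 - 108)*(89 - 67) = -(-2296)*22 = -82*(-616) = 50512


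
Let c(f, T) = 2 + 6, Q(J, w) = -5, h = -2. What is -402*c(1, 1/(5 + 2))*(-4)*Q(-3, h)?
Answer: -64320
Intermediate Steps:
c(f, T) = 8
-402*c(1, 1/(5 + 2))*(-4)*Q(-3, h) = -402*8*(-4)*(-5) = -(-12864)*(-5) = -402*160 = -64320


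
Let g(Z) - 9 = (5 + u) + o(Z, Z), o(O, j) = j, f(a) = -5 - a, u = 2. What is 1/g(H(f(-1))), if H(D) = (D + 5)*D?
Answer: 1/12 ≈ 0.083333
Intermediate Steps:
H(D) = D*(5 + D) (H(D) = (5 + D)*D = D*(5 + D))
g(Z) = 16 + Z (g(Z) = 9 + ((5 + 2) + Z) = 9 + (7 + Z) = 16 + Z)
1/g(H(f(-1))) = 1/(16 + (-5 - 1*(-1))*(5 + (-5 - 1*(-1)))) = 1/(16 + (-5 + 1)*(5 + (-5 + 1))) = 1/(16 - 4*(5 - 4)) = 1/(16 - 4*1) = 1/(16 - 4) = 1/12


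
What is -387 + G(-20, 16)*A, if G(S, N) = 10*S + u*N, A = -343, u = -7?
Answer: 106629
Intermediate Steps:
G(S, N) = -7*N + 10*S (G(S, N) = 10*S - 7*N = -7*N + 10*S)
-387 + G(-20, 16)*A = -387 + (-7*16 + 10*(-20))*(-343) = -387 + (-112 - 200)*(-343) = -387 - 312*(-343) = -387 + 107016 = 106629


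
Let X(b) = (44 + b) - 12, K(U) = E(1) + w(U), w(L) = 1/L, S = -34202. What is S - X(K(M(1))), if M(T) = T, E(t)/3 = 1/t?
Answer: -34238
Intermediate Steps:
E(t) = 3/t (E(t) = 3*(1/t) = 3/t)
K(U) = 3 + 1/U (K(U) = 3/1 + 1/U = 3*1 + 1/U = 3 + 1/U)
X(b) = 32 + b
S - X(K(M(1))) = -34202 - (32 + (3 + 1/1)) = -34202 - (32 + (3 + 1)) = -34202 - (32 + 4) = -34202 - 1*36 = -34202 - 36 = -34238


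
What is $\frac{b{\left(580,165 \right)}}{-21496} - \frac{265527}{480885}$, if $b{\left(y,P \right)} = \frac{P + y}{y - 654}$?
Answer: $- \frac{140672200561}{254981897680} \approx -0.55169$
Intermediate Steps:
$b{\left(y,P \right)} = \frac{P + y}{-654 + y}$
$\frac{b{\left(580,165 \right)}}{-21496} - \frac{265527}{480885} = \frac{\frac{1}{-654 + 580} \left(165 + 580\right)}{-21496} - \frac{265527}{480885} = \frac{1}{-74} \cdot 745 \left(- \frac{1}{21496}\right) - \frac{88509}{160295} = \left(- \frac{1}{74}\right) 745 \left(- \frac{1}{21496}\right) - \frac{88509}{160295} = \left(- \frac{745}{74}\right) \left(- \frac{1}{21496}\right) - \frac{88509}{160295} = \frac{745}{1590704} - \frac{88509}{160295} = - \frac{140672200561}{254981897680}$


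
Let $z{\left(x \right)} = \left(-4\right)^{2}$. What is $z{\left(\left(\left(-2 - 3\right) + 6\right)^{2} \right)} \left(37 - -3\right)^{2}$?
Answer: $25600$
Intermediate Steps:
$z{\left(x \right)} = 16$
$z{\left(\left(\left(-2 - 3\right) + 6\right)^{2} \right)} \left(37 - -3\right)^{2} = 16 \left(37 - -3\right)^{2} = 16 \left(37 + 3\right)^{2} = 16 \cdot 40^{2} = 16 \cdot 1600 = 25600$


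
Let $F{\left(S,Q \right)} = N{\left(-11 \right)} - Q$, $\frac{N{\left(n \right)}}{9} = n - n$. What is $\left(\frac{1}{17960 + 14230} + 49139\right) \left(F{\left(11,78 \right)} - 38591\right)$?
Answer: $- \frac{61166021388959}{32190} \approx -1.9002 \cdot 10^{9}$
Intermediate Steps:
$N{\left(n \right)} = 0$ ($N{\left(n \right)} = 9 \left(n - n\right) = 9 \cdot 0 = 0$)
$F{\left(S,Q \right)} = - Q$ ($F{\left(S,Q \right)} = 0 - Q = - Q$)
$\left(\frac{1}{17960 + 14230} + 49139\right) \left(F{\left(11,78 \right)} - 38591\right) = \left(\frac{1}{17960 + 14230} + 49139\right) \left(\left(-1\right) 78 - 38591\right) = \left(\frac{1}{32190} + 49139\right) \left(-78 - 38591\right) = \left(\frac{1}{32190} + 49139\right) \left(-38669\right) = \frac{1581784411}{32190} \left(-38669\right) = - \frac{61166021388959}{32190}$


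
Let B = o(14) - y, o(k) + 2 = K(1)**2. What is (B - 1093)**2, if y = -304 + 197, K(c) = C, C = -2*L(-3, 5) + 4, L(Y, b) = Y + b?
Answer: 976144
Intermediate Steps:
C = 0 (C = -2*(-3 + 5) + 4 = -2*2 + 4 = -4 + 4 = 0)
K(c) = 0
y = -107
o(k) = -2 (o(k) = -2 + 0**2 = -2 + 0 = -2)
B = 105 (B = -2 - 1*(-107) = -2 + 107 = 105)
(B - 1093)**2 = (105 - 1093)**2 = (-988)**2 = 976144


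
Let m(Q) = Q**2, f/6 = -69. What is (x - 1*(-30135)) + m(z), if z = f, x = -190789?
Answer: 10742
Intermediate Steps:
f = -414 (f = 6*(-69) = -414)
z = -414
(x - 1*(-30135)) + m(z) = (-190789 - 1*(-30135)) + (-414)**2 = (-190789 + 30135) + 171396 = -160654 + 171396 = 10742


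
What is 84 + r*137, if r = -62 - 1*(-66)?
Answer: 632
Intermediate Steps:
r = 4 (r = -62 + 66 = 4)
84 + r*137 = 84 + 4*137 = 84 + 548 = 632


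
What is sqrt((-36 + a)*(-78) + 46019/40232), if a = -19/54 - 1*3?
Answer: 17*sqrt(38694524062)/60348 ≈ 55.413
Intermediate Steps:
a = -181/54 (a = -19*1/54 - 3 = -19/54 - 3 = -181/54 ≈ -3.3519)
sqrt((-36 + a)*(-78) + 46019/40232) = sqrt((-36 - 181/54)*(-78) + 46019/40232) = sqrt(-2125/54*(-78) + 46019*(1/40232)) = sqrt(27625/9 + 46019/40232) = sqrt(1111823171/362088) = 17*sqrt(38694524062)/60348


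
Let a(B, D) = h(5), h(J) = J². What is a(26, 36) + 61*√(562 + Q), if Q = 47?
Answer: 25 + 61*√609 ≈ 1530.4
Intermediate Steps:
a(B, D) = 25 (a(B, D) = 5² = 25)
a(26, 36) + 61*√(562 + Q) = 25 + 61*√(562 + 47) = 25 + 61*√609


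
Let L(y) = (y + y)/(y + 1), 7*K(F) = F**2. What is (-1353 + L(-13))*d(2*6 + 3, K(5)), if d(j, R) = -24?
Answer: 32420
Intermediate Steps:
K(F) = F**2/7
L(y) = 2*y/(1 + y) (L(y) = (2*y)/(1 + y) = 2*y/(1 + y))
(-1353 + L(-13))*d(2*6 + 3, K(5)) = (-1353 + 2*(-13)/(1 - 13))*(-24) = (-1353 + 2*(-13)/(-12))*(-24) = (-1353 + 2*(-13)*(-1/12))*(-24) = (-1353 + 13/6)*(-24) = -8105/6*(-24) = 32420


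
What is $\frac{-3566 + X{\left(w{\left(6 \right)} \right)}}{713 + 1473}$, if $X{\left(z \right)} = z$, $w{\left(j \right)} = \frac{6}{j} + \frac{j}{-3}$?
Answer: $- \frac{3567}{2186} \approx -1.6317$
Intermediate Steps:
$w{\left(j \right)} = \frac{6}{j} - \frac{j}{3}$ ($w{\left(j \right)} = \frac{6}{j} + j \left(- \frac{1}{3}\right) = \frac{6}{j} - \frac{j}{3}$)
$\frac{-3566 + X{\left(w{\left(6 \right)} \right)}}{713 + 1473} = \frac{-3566 + \left(\frac{6}{6} - 2\right)}{713 + 1473} = \frac{-3566 + \left(6 \cdot \frac{1}{6} - 2\right)}{2186} = \left(-3566 + \left(1 - 2\right)\right) \frac{1}{2186} = \left(-3566 - 1\right) \frac{1}{2186} = \left(-3567\right) \frac{1}{2186} = - \frac{3567}{2186}$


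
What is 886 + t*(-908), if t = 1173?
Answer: -1064198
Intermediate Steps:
886 + t*(-908) = 886 + 1173*(-908) = 886 - 1065084 = -1064198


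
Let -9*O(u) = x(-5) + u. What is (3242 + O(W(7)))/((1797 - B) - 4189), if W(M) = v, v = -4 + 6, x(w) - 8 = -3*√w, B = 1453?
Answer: -29168/34605 - I*√5/11535 ≈ -0.84288 - 0.00019385*I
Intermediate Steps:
x(w) = 8 - 3*√w
v = 2
W(M) = 2
O(u) = -8/9 - u/9 + I*√5/3 (O(u) = -((8 - 3*I*√5) + u)/9 = -(8 + u - 3*I*√5)/9 = -8/9 - u/9 + I*√5/3)
(3242 + O(W(7)))/((1797 - B) - 4189) = (3242 + (-8/9 - ⅑*2 + I*√5/3))/((1797 - 1*1453) - 4189) = (3242 + (-8/9 - 2/9 + I*√5/3))/((1797 - 1453) - 4189) = (3242 + (-10/9 + I*√5/3))/(344 - 4189) = (29168/9 + I*√5/3)/(-3845) = (29168/9 + I*√5/3)*(-1/3845) = -29168/34605 - I*√5/11535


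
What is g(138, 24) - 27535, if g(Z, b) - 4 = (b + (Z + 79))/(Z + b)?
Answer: -4459781/162 ≈ -27530.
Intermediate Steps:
g(Z, b) = 4 + (79 + Z + b)/(Z + b) (g(Z, b) = 4 + (b + (Z + 79))/(Z + b) = 4 + (b + (79 + Z))/(Z + b) = 4 + (79 + Z + b)/(Z + b))
g(138, 24) - 27535 = (79 + 5*138 + 5*24)/(138 + 24) - 27535 = (79 + 690 + 120)/162 - 27535 = (1/162)*889 - 27535 = 889/162 - 27535 = -4459781/162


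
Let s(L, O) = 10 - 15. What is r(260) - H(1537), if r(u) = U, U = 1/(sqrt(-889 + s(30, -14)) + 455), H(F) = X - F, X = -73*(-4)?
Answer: 258859610/207919 - I*sqrt(894)/207919 ≈ 1245.0 - 0.00014381*I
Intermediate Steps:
s(L, O) = -5
X = 292
H(F) = 292 - F
U = 1/(455 + I*sqrt(894)) (U = 1/(sqrt(-889 - 5) + 455) = 1/(sqrt(-894) + 455) = 1/(I*sqrt(894) + 455) = 1/(455 + I*sqrt(894)) ≈ 0.0021884 - 0.00014381*I)
r(u) = 455/207919 - I*sqrt(894)/207919
r(260) - H(1537) = (455/207919 - I*sqrt(894)/207919) - (292 - 1*1537) = (455/207919 - I*sqrt(894)/207919) - (292 - 1537) = (455/207919 - I*sqrt(894)/207919) - 1*(-1245) = (455/207919 - I*sqrt(894)/207919) + 1245 = 258859610/207919 - I*sqrt(894)/207919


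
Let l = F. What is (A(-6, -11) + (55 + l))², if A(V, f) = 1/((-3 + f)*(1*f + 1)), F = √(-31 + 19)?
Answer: 59070201/19600 + 7701*I*√3/35 ≈ 3013.8 + 381.1*I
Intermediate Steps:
F = 2*I*√3 (F = √(-12) = 2*I*√3 ≈ 3.4641*I)
l = 2*I*√3 ≈ 3.4641*I
A(V, f) = 1/((1 + f)*(-3 + f)) (A(V, f) = 1/((-3 + f)*(f + 1)) = 1/((-3 + f)*(1 + f)) = 1/((1 + f)*(-3 + f)))
(A(-6, -11) + (55 + l))² = (1/(-3 + (-11)² - 2*(-11)) + (55 + 2*I*√3))² = (1/(-3 + 121 + 22) + (55 + 2*I*√3))² = (1/140 + (55 + 2*I*√3))² = (7701/140 + 2*I*√3)²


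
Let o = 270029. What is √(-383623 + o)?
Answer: I*√113594 ≈ 337.04*I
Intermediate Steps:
√(-383623 + o) = √(-383623 + 270029) = √(-113594) = I*√113594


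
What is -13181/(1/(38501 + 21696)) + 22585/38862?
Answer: -30835312581749/38862 ≈ -7.9346e+8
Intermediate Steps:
-13181/(1/(38501 + 21696)) + 22585/38862 = -13181/(1/60197) + 22585*(1/38862) = -13181/1/60197 + 22585/38862 = -13181*60197 + 22585/38862 = -793456657 + 22585/38862 = -30835312581749/38862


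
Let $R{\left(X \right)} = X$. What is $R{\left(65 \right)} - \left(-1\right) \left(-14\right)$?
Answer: $51$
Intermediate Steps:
$R{\left(65 \right)} - \left(-1\right) \left(-14\right) = 65 - \left(-1\right) \left(-14\right) = 65 - 14 = 51$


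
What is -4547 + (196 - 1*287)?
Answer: -4638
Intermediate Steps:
-4547 + (196 - 1*287) = -4547 + (196 - 287) = -4547 - 91 = -4638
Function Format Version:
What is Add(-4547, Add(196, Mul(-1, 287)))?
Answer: -4638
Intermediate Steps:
Add(-4547, Add(196, Mul(-1, 287))) = Add(-4547, Add(196, -287)) = Add(-4547, -91) = -4638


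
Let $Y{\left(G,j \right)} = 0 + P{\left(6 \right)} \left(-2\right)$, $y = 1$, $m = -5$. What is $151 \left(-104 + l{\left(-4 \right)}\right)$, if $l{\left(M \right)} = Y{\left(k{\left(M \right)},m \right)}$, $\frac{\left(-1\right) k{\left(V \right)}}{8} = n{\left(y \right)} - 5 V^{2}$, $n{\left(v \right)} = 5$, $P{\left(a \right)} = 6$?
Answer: $-17516$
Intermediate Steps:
$k{\left(V \right)} = -40 + 40 V^{2}$ ($k{\left(V \right)} = - 8 \left(5 - 5 V^{2}\right) = -40 + 40 V^{2}$)
$Y{\left(G,j \right)} = -12$ ($Y{\left(G,j \right)} = 0 + 6 \left(-2\right) = 0 - 12 = -12$)
$l{\left(M \right)} = -12$
$151 \left(-104 + l{\left(-4 \right)}\right) = 151 \left(-104 - 12\right) = 151 \left(-116\right) = -17516$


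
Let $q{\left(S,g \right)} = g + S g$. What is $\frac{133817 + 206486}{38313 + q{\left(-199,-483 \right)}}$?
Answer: $\frac{340303}{133947} \approx 2.5406$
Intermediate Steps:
$\frac{133817 + 206486}{38313 + q{\left(-199,-483 \right)}} = \frac{133817 + 206486}{38313 - 483 \left(1 - 199\right)} = \frac{340303}{38313 - -95634} = \frac{340303}{38313 + 95634} = \frac{340303}{133947}$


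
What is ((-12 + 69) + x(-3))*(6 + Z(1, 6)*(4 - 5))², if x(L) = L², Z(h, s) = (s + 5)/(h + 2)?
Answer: 1078/3 ≈ 359.33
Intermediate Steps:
Z(h, s) = (5 + s)/(2 + h)
((-12 + 69) + x(-3))*(6 + Z(1, 6)*(4 - 5))² = ((-12 + 69) + (-3)²)*(6 + ((5 + 6)/(2 + 1))*(4 - 5))² = (57 + 9)*(6 + (11/3)*(-1))² = 66*(6 + ((⅓)*11)*(-1))² = 66*(6 + (11/3)*(-1))² = 66*(6 - 11/3)² = 66*(7/3)² = 66*(49/9) = 1078/3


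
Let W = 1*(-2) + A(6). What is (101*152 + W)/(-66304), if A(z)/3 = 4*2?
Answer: -7687/33152 ≈ -0.23187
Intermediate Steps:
A(z) = 24 (A(z) = 3*(4*2) = 3*8 = 24)
W = 22 (W = 1*(-2) + 24 = -2 + 24 = 22)
(101*152 + W)/(-66304) = (101*152 + 22)/(-66304) = (15352 + 22)*(-1/66304) = 15374*(-1/66304) = -7687/33152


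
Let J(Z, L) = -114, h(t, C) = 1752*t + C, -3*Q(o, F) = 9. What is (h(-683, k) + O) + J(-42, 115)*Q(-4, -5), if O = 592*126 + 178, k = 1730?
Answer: -1119774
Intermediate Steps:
Q(o, F) = -3 (Q(o, F) = -⅓*9 = -3)
h(t, C) = C + 1752*t
O = 74770 (O = 74592 + 178 = 74770)
(h(-683, k) + O) + J(-42, 115)*Q(-4, -5) = ((1730 + 1752*(-683)) + 74770) - 114*(-3) = ((1730 - 1196616) + 74770) + 342 = (-1194886 + 74770) + 342 = -1120116 + 342 = -1119774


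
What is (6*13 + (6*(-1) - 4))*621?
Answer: 42228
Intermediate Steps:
(6*13 + (6*(-1) - 4))*621 = (78 + (-6 - 4))*621 = (78 - 10)*621 = 68*621 = 42228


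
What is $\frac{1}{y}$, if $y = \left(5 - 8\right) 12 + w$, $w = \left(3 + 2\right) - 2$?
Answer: $- \frac{1}{33} \approx -0.030303$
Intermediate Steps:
$w = 3$ ($w = 5 - 2 = 3$)
$y = -33$ ($y = \left(5 - 8\right) 12 + 3 = \left(-3\right) 12 + 3 = -36 + 3 = -33$)
$\frac{1}{y} = \frac{1}{-33} = - \frac{1}{33}$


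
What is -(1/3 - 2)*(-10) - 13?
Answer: -89/3 ≈ -29.667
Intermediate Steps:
-(1/3 - 2)*(-10) - 13 = -(⅓ - 2)*(-10) - 13 = -1*(-5/3)*(-10) - 13 = (5/3)*(-10) - 13 = -50/3 - 13 = -89/3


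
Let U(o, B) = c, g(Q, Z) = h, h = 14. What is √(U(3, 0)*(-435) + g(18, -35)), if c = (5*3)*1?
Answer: I*√6511 ≈ 80.691*I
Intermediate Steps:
g(Q, Z) = 14
c = 15 (c = 15*1 = 15)
U(o, B) = 15
√(U(3, 0)*(-435) + g(18, -35)) = √(15*(-435) + 14) = √(-6525 + 14) = √(-6511) = I*√6511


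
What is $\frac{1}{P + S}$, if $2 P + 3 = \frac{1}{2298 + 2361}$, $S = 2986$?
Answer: $\frac{4659}{13904786} \approx 0.00033506$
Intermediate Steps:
$P = - \frac{6988}{4659}$ ($P = - \frac{3}{2} + \frac{1}{2 \left(2298 + 2361\right)} = - \frac{3}{2} + \frac{1}{2 \cdot 4659} = - \frac{3}{2} + \frac{1}{2} \cdot \frac{1}{4659} = - \frac{3}{2} + \frac{1}{9318} = - \frac{6988}{4659} \approx -1.4999$)
$\frac{1}{P + S} = \frac{1}{- \frac{6988}{4659} + 2986} = \frac{1}{\frac{13904786}{4659}} = \frac{4659}{13904786}$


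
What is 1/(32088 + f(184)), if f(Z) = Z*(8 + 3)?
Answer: 1/34112 ≈ 2.9315e-5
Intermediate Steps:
f(Z) = 11*Z (f(Z) = Z*11 = 11*Z)
1/(32088 + f(184)) = 1/(32088 + 11*184) = 1/(32088 + 2024) = 1/34112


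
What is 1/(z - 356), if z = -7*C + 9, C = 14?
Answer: -1/445 ≈ -0.0022472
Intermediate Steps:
z = -89 (z = -7*14 + 9 = -98 + 9 = -89)
1/(z - 356) = 1/(-89 - 356) = 1/(-445) = -1/445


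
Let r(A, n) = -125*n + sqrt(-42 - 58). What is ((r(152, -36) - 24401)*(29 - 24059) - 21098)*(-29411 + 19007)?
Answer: -4975192092528 + 2500081200*I ≈ -4.9752e+12 + 2.5001e+9*I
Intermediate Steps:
r(A, n) = -125*n + 10*I (r(A, n) = -125*n + sqrt(-100) = -125*n + 10*I)
((r(152, -36) - 24401)*(29 - 24059) - 21098)*(-29411 + 19007) = (((-125*(-36) + 10*I) - 24401)*(29 - 24059) - 21098)*(-29411 + 19007) = (((4500 + 10*I) - 24401)*(-24030) - 21098)*(-10404) = ((-19901 + 10*I)*(-24030) - 21098)*(-10404) = ((478221030 - 240300*I) - 21098)*(-10404) = (478199932 - 240300*I)*(-10404) = -4975192092528 + 2500081200*I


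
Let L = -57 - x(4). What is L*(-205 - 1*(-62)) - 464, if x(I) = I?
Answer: 8259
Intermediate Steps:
L = -61 (L = -57 - 1*4 = -57 - 4 = -61)
L*(-205 - 1*(-62)) - 464 = -61*(-205 - 1*(-62)) - 464 = -61*(-205 + 62) - 464 = -61*(-143) - 464 = 8723 - 464 = 8259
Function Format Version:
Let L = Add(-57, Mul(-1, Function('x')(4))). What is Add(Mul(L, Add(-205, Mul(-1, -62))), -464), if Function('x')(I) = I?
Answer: 8259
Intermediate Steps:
L = -61 (L = Add(-57, Mul(-1, 4)) = Add(-57, -4) = -61)
Add(Mul(L, Add(-205, Mul(-1, -62))), -464) = Add(Mul(-61, Add(-205, Mul(-1, -62))), -464) = Add(Mul(-61, Add(-205, 62)), -464) = Add(Mul(-61, -143), -464) = Add(8723, -464) = 8259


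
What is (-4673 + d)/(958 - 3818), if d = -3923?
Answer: 2149/715 ≈ 3.0056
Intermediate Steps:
(-4673 + d)/(958 - 3818) = (-4673 - 3923)/(958 - 3818) = -8596/(-2860) = -8596*(-1/2860) = 2149/715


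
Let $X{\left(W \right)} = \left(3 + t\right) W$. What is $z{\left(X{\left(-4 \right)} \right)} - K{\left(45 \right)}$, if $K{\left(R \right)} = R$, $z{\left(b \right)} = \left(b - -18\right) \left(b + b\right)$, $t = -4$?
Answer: $131$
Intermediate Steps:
$X{\left(W \right)} = - W$ ($X{\left(W \right)} = \left(3 - 4\right) W = - W$)
$z{\left(b \right)} = 2 b \left(18 + b\right)$ ($z{\left(b \right)} = \left(b + 18\right) 2 b = \left(18 + b\right) 2 b = 2 b \left(18 + b\right)$)
$z{\left(X{\left(-4 \right)} \right)} - K{\left(45 \right)} = 2 \left(\left(-1\right) \left(-4\right)\right) \left(18 - -4\right) - 45 = 2 \cdot 4 \left(18 + 4\right) - 45 = 2 \cdot 4 \cdot 22 - 45 = 176 - 45 = 131$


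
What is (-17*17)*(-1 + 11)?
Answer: -2890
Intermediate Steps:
(-17*17)*(-1 + 11) = -289*10 = -2890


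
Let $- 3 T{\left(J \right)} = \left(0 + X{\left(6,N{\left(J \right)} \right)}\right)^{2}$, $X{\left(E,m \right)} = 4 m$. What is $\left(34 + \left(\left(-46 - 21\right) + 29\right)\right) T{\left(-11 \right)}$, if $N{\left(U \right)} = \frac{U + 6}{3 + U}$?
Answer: $\frac{25}{3} \approx 8.3333$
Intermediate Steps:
$N{\left(U \right)} = \frac{6 + U}{3 + U}$
$T{\left(J \right)} = - \frac{16 \left(6 + J\right)^{2}}{3 \left(3 + J\right)^{2}}$ ($T{\left(J \right)} = - \frac{\left(0 + 4 \frac{6 + J}{3 + J}\right)^{2}}{3} = - \frac{\left(0 + \frac{4 \left(6 + J\right)}{3 + J}\right)^{2}}{3} = - \frac{\left(\frac{4 \left(6 + J\right)}{3 + J}\right)^{2}}{3} = - \frac{16 \frac{1}{\left(3 + J\right)^{2}} \left(6 + J\right)^{2}}{3} = - \frac{16 \left(6 + J\right)^{2}}{3 \left(3 + J\right)^{2}}$)
$\left(34 + \left(\left(-46 - 21\right) + 29\right)\right) T{\left(-11 \right)} = \left(34 + \left(\left(-46 - 21\right) + 29\right)\right) \left(- \frac{16 \left(6 - 11\right)^{2}}{3 \left(3 - 11\right)^{2}}\right) = \left(34 + \left(-67 + 29\right)\right) \left(- \frac{16 \left(-5\right)^{2}}{3 \cdot 64}\right) = \left(34 - 38\right) \left(\left(- \frac{16}{3}\right) \frac{1}{64} \cdot 25\right) = \left(-4\right) \left(- \frac{25}{12}\right) = \frac{25}{3}$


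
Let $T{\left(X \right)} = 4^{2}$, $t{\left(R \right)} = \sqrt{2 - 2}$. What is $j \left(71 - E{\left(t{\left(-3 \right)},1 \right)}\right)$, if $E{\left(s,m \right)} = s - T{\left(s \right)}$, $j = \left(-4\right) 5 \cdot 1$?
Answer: $-1740$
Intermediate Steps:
$t{\left(R \right)} = 0$ ($t{\left(R \right)} = \sqrt{0} = 0$)
$T{\left(X \right)} = 16$
$j = -20$ ($j = \left(-20\right) 1 = -20$)
$E{\left(s,m \right)} = -16 + s$ ($E{\left(s,m \right)} = s - 16 = -16 + s$)
$j \left(71 - E{\left(t{\left(-3 \right)},1 \right)}\right) = - 20 \left(71 - \left(-16 + 0\right)\right) = - 20 \left(71 - -16\right) = - 20 \left(71 + 16\right) = \left(-20\right) 87 = -1740$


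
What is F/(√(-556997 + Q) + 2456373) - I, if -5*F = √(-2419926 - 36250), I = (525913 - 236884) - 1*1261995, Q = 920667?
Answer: 972966 - 9825492*I*√153511/30168839757295 + 4*I*√55827345370/30168839757295 ≈ 9.7297e+5 - 0.00012757*I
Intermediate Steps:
I = -972966 (I = 289029 - 1261995 = -972966)
F = -4*I*√153511/5 (F = -√(-2419926 - 36250)/5 = -4*I*√153511/5 ≈ -313.44*I)
F/(√(-556997 + Q) + 2456373) - I = (-4*I*√153511/5)/(√(-556997 + 920667) + 2456373) - 1*(-972966) = (-4*I*√153511/5)/(√363670 + 2456373) + 972966 = (-4*I*√153511/5)/(2456373 + √363670) + 972966 = -4*I*√153511/(5*(2456373 + √363670)) + 972966 = 972966 - 4*I*√153511/(5*(2456373 + √363670))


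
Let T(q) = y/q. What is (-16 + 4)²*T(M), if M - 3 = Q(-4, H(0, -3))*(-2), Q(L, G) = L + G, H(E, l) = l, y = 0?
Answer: 0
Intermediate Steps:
Q(L, G) = G + L
M = 17 (M = 3 + (-3 - 4)*(-2) = 3 - 7*(-2) = 3 + 14 = 17)
T(q) = 0 (T(q) = 0/q = 0)
(-16 + 4)²*T(M) = (-16 + 4)²*0 = (-12)²*0 = 144*0 = 0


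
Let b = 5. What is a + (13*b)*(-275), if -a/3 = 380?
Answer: -19015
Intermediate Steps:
a = -1140 (a = -3*380 = -1140)
a + (13*b)*(-275) = -1140 + (13*5)*(-275) = -1140 + 65*(-275) = -1140 - 17875 = -19015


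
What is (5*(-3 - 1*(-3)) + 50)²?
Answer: 2500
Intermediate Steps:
(5*(-3 - 1*(-3)) + 50)² = (5*(-3 + 3) + 50)² = (5*0 + 50)² = (0 + 50)² = 50² = 2500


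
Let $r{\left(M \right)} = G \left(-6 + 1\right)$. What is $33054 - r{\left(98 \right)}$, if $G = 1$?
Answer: $33059$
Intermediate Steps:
$r{\left(M \right)} = -5$ ($r{\left(M \right)} = 1 \left(-6 + 1\right) = 1 \left(-5\right) = -5$)
$33054 - r{\left(98 \right)} = 33054 - -5 = 33054 + 5 = 33059$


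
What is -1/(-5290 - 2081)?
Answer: 1/7371 ≈ 0.00013567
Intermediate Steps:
-1/(-5290 - 2081) = -1/(-7371) = -1*(-1/7371) = 1/7371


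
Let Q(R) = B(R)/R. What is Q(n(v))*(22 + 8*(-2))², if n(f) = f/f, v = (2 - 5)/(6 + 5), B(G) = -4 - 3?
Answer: -252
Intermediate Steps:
B(G) = -7
v = -3/11 ≈ -0.27273
n(f) = 1
Q(R) = -7/R
Q(n(v))*(22 + 8*(-2))² = (-7/1)*(22 + 8*(-2))² = (-7*1)*(22 - 16)² = -7*6² = -7*36 = -252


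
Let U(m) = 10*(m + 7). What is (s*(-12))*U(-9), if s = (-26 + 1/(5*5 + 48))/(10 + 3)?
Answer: -455280/949 ≈ -479.75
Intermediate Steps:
U(m) = 70 + 10*m (U(m) = 10*(7 + m) = 70 + 10*m)
s = -1897/949 (s = (-26 + 1/(25 + 48))/13 = (-26 + 1/73)*(1/13) = -1897/73*1/13 = -1897/949 ≈ -1.9989)
(s*(-12))*U(-9) = (-1897/949*(-12))*(70 + 10*(-9)) = 22764*(70 - 90)/949 = (22764/949)*(-20) = -455280/949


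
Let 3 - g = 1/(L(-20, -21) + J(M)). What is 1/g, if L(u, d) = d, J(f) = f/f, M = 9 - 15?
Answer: 20/61 ≈ 0.32787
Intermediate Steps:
M = -6
J(f) = 1
g = 61/20 (g = 3 - 1/(-21 + 1) = 3 - 1/(-20) = 3 - 1*(-1/20) = 3 + 1/20 = 61/20 ≈ 3.0500)
1/g = 1/(61/20) = 20/61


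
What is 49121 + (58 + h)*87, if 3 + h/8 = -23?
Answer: 36071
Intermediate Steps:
h = -208 (h = -24 + 8*(-23) = -24 - 184 = -208)
49121 + (58 + h)*87 = 49121 + (58 - 208)*87 = 49121 - 150*87 = 49121 - 13050 = 36071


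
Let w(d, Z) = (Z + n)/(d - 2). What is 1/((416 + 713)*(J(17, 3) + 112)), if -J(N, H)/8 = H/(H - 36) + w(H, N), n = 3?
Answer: -11/587080 ≈ -1.8737e-5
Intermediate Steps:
w(d, Z) = (3 + Z)/(-2 + d) (w(d, Z) = (Z + 3)/(d - 2) = (3 + Z)/(-2 + d))
J(N, H) = -8*H/(-36 + H) - 8*(3 + N)/(-2 + H) (J(N, H) = -8*(H/(H - 36) + (3 + N)/(-2 + H)) = -8*(H/(-36 + H) + (3 + N)/(-2 + H)) = -8*H/(-36 + H) - 8*(3 + N)/(-2 + H))
1/((416 + 713)*(J(17, 3) + 112)) = 1/((416 + 713)*(8*(108 + 36*17 - 1*3*(-2 + 3) - 1*3*(3 + 17))/((-36 + 3)*(-2 + 3)) + 112)) = 1/(1129*(8*(108 + 612 - 1*3*1 - 1*3*20)/(-33*1) + 112)) = 1/(1129*(8*(-1/33)*1*(108 + 612 - 3 - 60) + 112)) = 1/(1129*(8*(-1/33)*1*657 + 112)) = 1/(1129*(-1752/11 + 112)) = 1/(1129*(-520/11)) = 1/(-587080/11) = -11/587080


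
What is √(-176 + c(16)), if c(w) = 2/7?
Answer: I*√8610/7 ≈ 13.256*I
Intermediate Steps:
c(w) = 2/7 (c(w) = 2*(⅐) = 2/7)
√(-176 + c(16)) = √(-176 + 2/7) = √(-1230/7) = I*√8610/7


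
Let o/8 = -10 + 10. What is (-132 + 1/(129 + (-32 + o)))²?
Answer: 163916809/9409 ≈ 17421.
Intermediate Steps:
o = 0 (o = 8*(-10 + 10) = 8*0 = 0)
(-132 + 1/(129 + (-32 + o)))² = (-132 + 1/(129 + (-32 + 0)))² = (-132 + 1/(129 - 32))² = (-132 + 1/97)² = (-12803/97)² = 163916809/9409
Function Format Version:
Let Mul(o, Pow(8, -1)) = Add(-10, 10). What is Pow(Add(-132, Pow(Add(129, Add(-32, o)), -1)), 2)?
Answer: Rational(163916809, 9409) ≈ 17421.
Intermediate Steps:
o = 0 (o = Mul(8, Add(-10, 10)) = Mul(8, 0) = 0)
Pow(Add(-132, Pow(Add(129, Add(-32, o)), -1)), 2) = Pow(Add(-132, Pow(Add(129, Add(-32, 0)), -1)), 2) = Pow(Add(-132, Pow(Add(129, -32), -1)), 2) = Pow(Add(-132, Pow(97, -1)), 2) = Pow(Add(-132, Rational(1, 97)), 2) = Pow(Rational(-12803, 97), 2) = Rational(163916809, 9409)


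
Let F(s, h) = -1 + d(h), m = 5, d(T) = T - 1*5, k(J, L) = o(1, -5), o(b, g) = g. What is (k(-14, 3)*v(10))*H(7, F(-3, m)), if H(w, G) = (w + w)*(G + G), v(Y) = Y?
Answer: 1400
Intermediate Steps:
k(J, L) = -5
d(T) = -5 + T (d(T) = T - 5 = -5 + T)
F(s, h) = -6 + h (F(s, h) = -1 + (-5 + h) = -6 + h)
H(w, G) = 4*G*w (H(w, G) = (2*w)*(2*G) = 4*G*w)
(k(-14, 3)*v(10))*H(7, F(-3, m)) = (-5*10)*(4*(-6 + 5)*7) = -200*(-1)*7 = -50*(-28) = 1400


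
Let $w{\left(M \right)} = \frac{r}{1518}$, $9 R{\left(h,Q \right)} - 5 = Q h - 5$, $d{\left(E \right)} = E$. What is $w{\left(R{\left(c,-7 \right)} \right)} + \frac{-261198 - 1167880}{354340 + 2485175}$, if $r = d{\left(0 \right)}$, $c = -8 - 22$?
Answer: $- \frac{204154}{405645} \approx -0.50328$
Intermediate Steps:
$c = -30$ ($c = -8 - 22 = -30$)
$R{\left(h,Q \right)} = \frac{Q h}{9}$ ($R{\left(h,Q \right)} = \frac{5}{9} + \frac{Q h - 5}{9} = \frac{5}{9} + \frac{-5 + Q h}{9} = \frac{5}{9} + \left(- \frac{5}{9} + \frac{Q h}{9}\right) = \frac{Q h}{9}$)
$r = 0$
$w{\left(M \right)} = 0$ ($w{\left(M \right)} = \frac{0}{1518} = 0 \cdot \frac{1}{1518} = 0$)
$w{\left(R{\left(c,-7 \right)} \right)} + \frac{-261198 - 1167880}{354340 + 2485175} = 0 + \frac{-261198 - 1167880}{354340 + 2485175} = 0 - \frac{1429078}{2839515} = 0 - \frac{204154}{405645} = - \frac{204154}{405645}$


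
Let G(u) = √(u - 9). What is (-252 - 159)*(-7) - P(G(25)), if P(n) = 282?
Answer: 2595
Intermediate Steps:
G(u) = √(-9 + u)
(-252 - 159)*(-7) - P(G(25)) = (-252 - 159)*(-7) - 1*282 = -411*(-7) - 282 = 2877 - 282 = 2595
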